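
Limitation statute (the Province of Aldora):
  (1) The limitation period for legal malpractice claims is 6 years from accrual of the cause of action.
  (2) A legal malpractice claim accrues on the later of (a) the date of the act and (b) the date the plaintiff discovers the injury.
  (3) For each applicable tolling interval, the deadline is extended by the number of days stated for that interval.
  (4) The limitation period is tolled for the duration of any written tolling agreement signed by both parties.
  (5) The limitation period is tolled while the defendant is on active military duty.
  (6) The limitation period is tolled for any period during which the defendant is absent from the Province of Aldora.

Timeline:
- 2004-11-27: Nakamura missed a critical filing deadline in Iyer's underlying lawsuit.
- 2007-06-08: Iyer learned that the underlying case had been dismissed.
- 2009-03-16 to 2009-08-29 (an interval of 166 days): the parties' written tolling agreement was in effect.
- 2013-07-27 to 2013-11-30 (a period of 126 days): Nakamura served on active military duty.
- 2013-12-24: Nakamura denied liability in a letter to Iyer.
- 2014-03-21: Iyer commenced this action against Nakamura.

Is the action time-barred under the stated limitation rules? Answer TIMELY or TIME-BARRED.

The claim accrued on 2007-06-08 — the later of the 2004-11-27 act and the 2007-06-08 discovery.
Adding the 6 years base period to 2007-06-08 gives a deadline of 2013-06-08, before any tolling.
Because the written tolling agreement ran from 2009-03-16 to 2009-08-29, the deadline is extended by 166 days to 2013-11-21.
The defendant's active military service from 2013-07-27 to 2013-11-30 tolled the period for 126 days, extending the deadline to 2014-03-27.
None of the other events listed affects the running of the period under the stated rules.
Filing on 2014-03-21 beat the 2014-03-27 deadline — the action is timely.

TIMELY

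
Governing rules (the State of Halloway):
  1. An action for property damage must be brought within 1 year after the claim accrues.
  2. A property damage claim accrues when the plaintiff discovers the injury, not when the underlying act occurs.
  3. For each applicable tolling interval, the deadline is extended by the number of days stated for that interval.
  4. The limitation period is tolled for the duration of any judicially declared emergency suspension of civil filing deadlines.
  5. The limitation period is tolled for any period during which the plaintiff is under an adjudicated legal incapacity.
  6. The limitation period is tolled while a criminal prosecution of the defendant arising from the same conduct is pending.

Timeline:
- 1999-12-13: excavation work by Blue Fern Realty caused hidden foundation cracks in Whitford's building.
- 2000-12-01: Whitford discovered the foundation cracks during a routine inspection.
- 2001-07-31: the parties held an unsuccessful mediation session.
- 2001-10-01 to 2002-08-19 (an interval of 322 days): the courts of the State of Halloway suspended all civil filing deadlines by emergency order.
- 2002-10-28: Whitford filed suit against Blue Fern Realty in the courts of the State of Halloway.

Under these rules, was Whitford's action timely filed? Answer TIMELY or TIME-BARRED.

The claim did not accrue until Whitford discovered the injury on 2000-12-01; the 1999-12-13 act date does not start the clock under the stated rule.
1 year from 2000-12-01 is 2001-12-01.
The period was tolled for 322 days by the emergency suspension of filing deadlines (2001-10-01 to 2002-08-19), pushing the deadline to 2002-10-19.
Nothing else in the chronology tolls or restarts the period.
The 2002-10-28 filing falls after the 2002-10-19 deadline; the claim is time-barred.

TIME-BARRED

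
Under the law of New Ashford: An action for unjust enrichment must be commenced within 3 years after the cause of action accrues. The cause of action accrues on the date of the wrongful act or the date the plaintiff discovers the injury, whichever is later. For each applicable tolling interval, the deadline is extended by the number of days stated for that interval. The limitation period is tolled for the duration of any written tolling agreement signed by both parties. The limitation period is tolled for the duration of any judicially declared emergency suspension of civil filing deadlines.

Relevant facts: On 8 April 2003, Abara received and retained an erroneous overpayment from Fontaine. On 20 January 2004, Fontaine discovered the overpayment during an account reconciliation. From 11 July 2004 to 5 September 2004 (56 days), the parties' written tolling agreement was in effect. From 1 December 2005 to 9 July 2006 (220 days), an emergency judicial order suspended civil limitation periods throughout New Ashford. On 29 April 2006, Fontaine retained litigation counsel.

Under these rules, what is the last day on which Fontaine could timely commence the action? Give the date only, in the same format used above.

The claim accrued on 20 January 2004 — the later of the 8 April 2003 act and the 20 January 2004 discovery.
3 years from 20 January 2004 is 20 January 2007.
The period was tolled for 56 days by the written tolling agreement (11 July 2004 to 5 September 2004), pushing the deadline to 17 March 2007.
Because the emergency suspension of filing deadlines ran from 1 December 2005 to 9 July 2006, the deadline is extended by 220 days to 23 October 2007.
None of the other events listed affects the running of the period under the stated rules.

23 October 2007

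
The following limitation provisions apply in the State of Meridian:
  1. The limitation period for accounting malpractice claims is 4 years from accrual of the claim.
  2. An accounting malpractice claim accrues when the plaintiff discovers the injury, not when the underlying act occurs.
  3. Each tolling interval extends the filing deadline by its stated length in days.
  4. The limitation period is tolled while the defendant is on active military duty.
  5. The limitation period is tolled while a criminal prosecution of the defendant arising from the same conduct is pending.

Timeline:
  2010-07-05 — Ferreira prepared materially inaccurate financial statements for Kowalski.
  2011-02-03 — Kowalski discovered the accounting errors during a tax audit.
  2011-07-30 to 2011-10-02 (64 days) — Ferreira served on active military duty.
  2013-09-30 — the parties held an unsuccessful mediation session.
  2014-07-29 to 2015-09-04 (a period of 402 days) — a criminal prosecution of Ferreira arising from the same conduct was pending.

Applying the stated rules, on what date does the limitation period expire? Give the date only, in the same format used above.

2016-05-14

Accrual is tied to discovery, so the period began on 2011-02-03 rather than on 2010-07-05 when the act occurred.
Adding the 4 years base period to 2011-02-03 gives a deadline of 2015-02-03, before any tolling.
The defendant's active military service from 2011-07-30 to 2011-10-02 tolled the period for 64 days, extending the deadline to 2015-04-08.
The pending criminal prosecution from 2014-07-29 to 2015-09-04 tolled the period for 402 days, extending the deadline to 2016-05-14.
The other events in the timeline have no effect on the limitation period under the stated rules.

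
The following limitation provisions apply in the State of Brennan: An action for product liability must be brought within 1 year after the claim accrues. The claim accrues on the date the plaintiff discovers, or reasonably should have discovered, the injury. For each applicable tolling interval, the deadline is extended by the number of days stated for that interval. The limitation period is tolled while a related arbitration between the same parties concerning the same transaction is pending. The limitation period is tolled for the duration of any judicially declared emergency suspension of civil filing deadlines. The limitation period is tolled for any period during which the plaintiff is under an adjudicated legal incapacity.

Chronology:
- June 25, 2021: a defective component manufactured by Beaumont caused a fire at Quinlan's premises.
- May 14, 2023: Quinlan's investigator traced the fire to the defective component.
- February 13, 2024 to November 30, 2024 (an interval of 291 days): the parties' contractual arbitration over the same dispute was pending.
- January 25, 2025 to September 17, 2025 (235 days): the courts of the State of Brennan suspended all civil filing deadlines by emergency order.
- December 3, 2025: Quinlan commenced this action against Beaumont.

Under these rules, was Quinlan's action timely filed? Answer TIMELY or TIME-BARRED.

TIME-BARRED

Accrual is tied to discovery, so the period began on May 14, 2023 rather than on June 25, 2021 when the act occurred.
The untolled deadline — 1 year after May 14, 2023 — is May 14, 2024.
The pending related arbitration from February 13, 2024 to November 30, 2024 tolled the period for 291 days, extending the deadline to March 1, 2025.
Because the emergency suspension of filing deadlines ran from January 25, 2025 to September 17, 2025, the deadline is extended by 235 days to October 22, 2025.
Filing on December 3, 2025 missed the October 22, 2025 deadline — the action is time-barred.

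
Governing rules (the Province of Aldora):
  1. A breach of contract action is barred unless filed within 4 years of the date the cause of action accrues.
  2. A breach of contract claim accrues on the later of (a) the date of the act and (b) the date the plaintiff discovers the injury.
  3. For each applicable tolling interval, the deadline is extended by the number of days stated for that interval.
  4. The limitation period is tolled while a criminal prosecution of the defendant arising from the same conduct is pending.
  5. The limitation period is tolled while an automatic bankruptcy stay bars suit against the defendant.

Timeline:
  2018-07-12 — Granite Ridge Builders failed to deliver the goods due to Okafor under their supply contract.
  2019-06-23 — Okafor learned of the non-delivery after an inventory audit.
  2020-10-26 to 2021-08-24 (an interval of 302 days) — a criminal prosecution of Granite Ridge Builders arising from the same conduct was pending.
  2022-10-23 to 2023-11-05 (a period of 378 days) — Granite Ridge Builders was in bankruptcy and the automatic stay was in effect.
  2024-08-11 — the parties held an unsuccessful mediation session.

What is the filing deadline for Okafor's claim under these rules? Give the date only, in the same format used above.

The claim accrued on 2019-06-23 — the later of the 2018-07-12 act and the 2019-06-23 discovery.
The untolled deadline — 4 years after 2019-06-23 — is 2023-06-23.
Because the pending criminal prosecution ran from 2020-10-26 to 2021-08-24, the deadline is extended by 302 days to 2024-04-20.
The automatic bankruptcy stay from 2022-10-23 to 2023-11-05 tolled the period for 378 days, extending the deadline to 2025-05-03.
Nothing else in the chronology tolls or restarts the period.

2025-05-03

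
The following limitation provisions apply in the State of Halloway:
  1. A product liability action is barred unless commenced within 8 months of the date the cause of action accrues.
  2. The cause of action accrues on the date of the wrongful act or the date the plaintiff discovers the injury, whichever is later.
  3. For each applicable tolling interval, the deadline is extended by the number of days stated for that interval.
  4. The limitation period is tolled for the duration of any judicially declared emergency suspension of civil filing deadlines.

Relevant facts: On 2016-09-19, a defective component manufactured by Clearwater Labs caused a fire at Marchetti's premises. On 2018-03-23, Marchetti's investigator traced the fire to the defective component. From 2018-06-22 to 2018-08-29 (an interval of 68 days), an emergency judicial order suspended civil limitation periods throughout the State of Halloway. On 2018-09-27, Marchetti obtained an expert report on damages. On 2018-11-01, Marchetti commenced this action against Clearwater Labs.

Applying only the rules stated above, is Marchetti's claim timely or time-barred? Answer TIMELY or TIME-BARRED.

The claim accrued on 2018-03-23 — the later of the 2016-09-19 act and the 2018-03-23 discovery.
Adding the 8 months base period to 2018-03-23 gives a deadline of 2018-11-23, before any tolling.
The period was tolled for 68 days by the emergency suspension of filing deadlines (2018-06-22 to 2018-08-29), pushing the deadline to 2019-01-30.
Nothing else in the chronology tolls or restarts the period.
Filing on 2018-11-01 beat the 2019-01-30 deadline — the action is timely.

TIMELY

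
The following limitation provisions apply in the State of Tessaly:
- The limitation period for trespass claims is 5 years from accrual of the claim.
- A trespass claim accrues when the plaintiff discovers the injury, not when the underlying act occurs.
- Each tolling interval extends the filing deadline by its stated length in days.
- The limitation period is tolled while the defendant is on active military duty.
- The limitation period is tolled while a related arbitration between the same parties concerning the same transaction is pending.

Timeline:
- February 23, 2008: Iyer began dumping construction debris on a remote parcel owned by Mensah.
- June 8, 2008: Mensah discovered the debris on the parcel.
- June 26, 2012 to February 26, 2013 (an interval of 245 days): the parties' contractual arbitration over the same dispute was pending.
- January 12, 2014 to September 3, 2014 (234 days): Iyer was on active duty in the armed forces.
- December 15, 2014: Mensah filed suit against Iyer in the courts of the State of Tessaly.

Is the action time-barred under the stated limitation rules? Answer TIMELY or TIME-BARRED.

TIME-BARRED

Under the discovery rule, the claim accrued on June 8, 2008, when Mensah discovered the injury — not on the February 23, 2008 date of the underlying act.
The untolled deadline — 5 years after June 8, 2008 — is June 8, 2013.
Because the pending related arbitration ran from June 26, 2012 to February 26, 2013, the deadline is extended by 245 days to February 8, 2014.
The period was tolled for 234 days by the defendant's active military service (January 12, 2014 to September 3, 2014), pushing the deadline to September 30, 2014.
The December 15, 2014 filing falls after the September 30, 2014 deadline; the claim is time-barred.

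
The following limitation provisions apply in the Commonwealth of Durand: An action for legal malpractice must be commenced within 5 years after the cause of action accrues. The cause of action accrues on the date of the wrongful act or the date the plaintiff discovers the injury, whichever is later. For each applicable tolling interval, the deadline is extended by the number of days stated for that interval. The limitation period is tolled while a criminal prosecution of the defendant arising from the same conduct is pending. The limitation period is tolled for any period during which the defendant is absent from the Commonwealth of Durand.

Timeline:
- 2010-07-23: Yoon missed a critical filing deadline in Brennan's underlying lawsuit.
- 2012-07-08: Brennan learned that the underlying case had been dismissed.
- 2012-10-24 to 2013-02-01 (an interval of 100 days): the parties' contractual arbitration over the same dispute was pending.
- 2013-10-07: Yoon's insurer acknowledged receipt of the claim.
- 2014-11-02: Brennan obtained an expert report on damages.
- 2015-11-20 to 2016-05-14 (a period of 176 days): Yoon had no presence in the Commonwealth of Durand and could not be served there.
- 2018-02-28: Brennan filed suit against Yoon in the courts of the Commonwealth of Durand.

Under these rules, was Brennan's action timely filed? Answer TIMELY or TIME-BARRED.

TIME-BARRED

Taking the later of the act (2010-07-23) and discovery (2012-07-08), the claim accrued on 2012-07-08.
5 years from 2012-07-08 is 2017-07-08.
The period was tolled for 176 days by the defendant's absence from the jurisdiction (2015-11-20 to 2016-05-14), pushing the deadline to 2017-12-31.
Although a pending arbitration ran from 2012-10-24 to 2013-02-01, the stated rules do not make that a tolling event, so it is disregarded.
The other events in the timeline have no effect on the limitation period under the stated rules.
Brennan filed on 2018-02-28, after the 2017-12-31 deadline, so the action is time-barred.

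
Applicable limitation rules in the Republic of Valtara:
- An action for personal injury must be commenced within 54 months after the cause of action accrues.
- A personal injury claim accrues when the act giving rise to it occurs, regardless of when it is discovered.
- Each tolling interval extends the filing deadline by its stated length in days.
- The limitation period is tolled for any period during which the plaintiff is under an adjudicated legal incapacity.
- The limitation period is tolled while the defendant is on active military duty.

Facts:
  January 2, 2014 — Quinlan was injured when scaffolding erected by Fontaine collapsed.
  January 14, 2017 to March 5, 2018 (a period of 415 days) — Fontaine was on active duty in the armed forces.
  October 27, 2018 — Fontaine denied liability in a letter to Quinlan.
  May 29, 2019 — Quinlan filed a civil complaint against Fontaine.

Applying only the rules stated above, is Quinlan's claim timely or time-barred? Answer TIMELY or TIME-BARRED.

The claim accrued on January 2, 2014, when the wrongful act occurred.
The untolled deadline — 54 months after January 2, 2014 — is July 2, 2018.
The defendant's active military service from January 14, 2017 to March 5, 2018 tolled the period for 415 days, extending the deadline to August 21, 2019.
Nothing else in the chronology tolls or restarts the period.
The May 29, 2019 filing precedes the August 21, 2019 deadline; the claim is timely.

TIMELY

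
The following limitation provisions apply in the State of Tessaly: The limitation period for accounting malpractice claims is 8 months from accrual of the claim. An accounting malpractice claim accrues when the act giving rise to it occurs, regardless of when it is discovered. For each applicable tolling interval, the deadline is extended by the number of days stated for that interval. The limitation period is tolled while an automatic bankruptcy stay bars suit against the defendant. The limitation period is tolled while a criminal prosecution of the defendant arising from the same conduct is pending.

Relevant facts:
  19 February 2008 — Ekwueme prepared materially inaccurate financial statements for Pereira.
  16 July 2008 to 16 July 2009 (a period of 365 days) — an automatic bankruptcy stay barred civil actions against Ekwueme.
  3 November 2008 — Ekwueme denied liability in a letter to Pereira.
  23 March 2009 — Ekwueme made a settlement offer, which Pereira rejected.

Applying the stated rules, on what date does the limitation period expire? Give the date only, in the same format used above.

19 October 2009

The claim accrued on 19 February 2008, the date of the act.
The untolled deadline — 8 months after 19 February 2008 — is 19 October 2008.
Because the automatic bankruptcy stay ran from 16 July 2008 to 16 July 2009, the deadline is extended by 365 days to 19 October 2009.
Nothing else in the chronology tolls or restarts the period.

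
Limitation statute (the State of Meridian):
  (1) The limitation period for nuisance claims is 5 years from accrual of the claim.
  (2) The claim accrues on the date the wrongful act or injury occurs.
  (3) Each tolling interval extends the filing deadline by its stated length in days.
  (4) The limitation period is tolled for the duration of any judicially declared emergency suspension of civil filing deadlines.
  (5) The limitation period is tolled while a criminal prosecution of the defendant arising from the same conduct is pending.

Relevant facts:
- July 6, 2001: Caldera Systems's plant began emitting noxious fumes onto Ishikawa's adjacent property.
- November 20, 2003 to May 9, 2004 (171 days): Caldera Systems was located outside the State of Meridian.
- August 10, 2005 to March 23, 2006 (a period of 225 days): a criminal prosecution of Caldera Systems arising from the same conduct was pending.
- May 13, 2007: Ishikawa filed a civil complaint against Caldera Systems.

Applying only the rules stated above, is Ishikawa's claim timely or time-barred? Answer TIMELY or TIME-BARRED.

The limitation period began to run on July 6, 2001.
5 years from July 6, 2001 is July 6, 2006.
Because the pending criminal prosecution ran from August 10, 2005 to March 23, 2006, the deadline is extended by 225 days to February 16, 2007.
No stated provision tolls the period for the defendant's absence, so the interval from November 20, 2003 to May 9, 2004 has no effect on the deadline.
The May 13, 2007 filing falls after the February 16, 2007 deadline; the claim is time-barred.

TIME-BARRED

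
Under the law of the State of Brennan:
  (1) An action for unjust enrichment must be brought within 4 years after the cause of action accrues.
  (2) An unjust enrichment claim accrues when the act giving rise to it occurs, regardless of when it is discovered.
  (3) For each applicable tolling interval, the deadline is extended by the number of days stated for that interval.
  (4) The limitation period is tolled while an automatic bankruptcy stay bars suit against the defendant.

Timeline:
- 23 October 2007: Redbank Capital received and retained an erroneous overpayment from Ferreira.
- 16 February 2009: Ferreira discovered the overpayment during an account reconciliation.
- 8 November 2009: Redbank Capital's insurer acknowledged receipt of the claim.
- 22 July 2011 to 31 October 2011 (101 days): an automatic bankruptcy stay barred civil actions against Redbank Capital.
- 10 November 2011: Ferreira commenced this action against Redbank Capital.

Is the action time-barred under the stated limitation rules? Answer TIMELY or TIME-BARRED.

TIMELY

Accrual is governed by the date of the act, so the period began to run on 23 October 2007; the later discovery on 16 February 2009 is irrelevant under the stated rule.
Adding the 4 years base period to 23 October 2007 gives a deadline of 23 October 2011, before any tolling.
Because the automatic bankruptcy stay ran from 22 July 2011 to 31 October 2011, the deadline is extended by 101 days to 1 February 2012.
The other events in the timeline have no effect on the limitation period under the stated rules.
Filing on 10 November 2011 beat the 1 February 2012 deadline — the action is timely.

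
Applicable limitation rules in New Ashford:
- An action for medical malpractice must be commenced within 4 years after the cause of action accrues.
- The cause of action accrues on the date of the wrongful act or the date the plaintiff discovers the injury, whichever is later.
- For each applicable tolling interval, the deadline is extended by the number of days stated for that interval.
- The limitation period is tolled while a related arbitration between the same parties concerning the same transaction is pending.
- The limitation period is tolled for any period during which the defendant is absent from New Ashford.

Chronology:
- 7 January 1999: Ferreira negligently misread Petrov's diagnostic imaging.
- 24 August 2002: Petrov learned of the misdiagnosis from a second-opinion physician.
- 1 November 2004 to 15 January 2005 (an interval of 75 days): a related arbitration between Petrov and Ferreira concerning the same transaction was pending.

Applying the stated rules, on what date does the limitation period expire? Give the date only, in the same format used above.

7 November 2006

Because discovery on 24 August 2002 post-dates the 7 January 1999 act, accrual under the later-of rule falls on 24 August 2002.
4 years from 24 August 2002 is 24 August 2006.
The pending related arbitration from 1 November 2004 to 15 January 2005 tolled the period for 75 days, extending the deadline to 7 November 2006.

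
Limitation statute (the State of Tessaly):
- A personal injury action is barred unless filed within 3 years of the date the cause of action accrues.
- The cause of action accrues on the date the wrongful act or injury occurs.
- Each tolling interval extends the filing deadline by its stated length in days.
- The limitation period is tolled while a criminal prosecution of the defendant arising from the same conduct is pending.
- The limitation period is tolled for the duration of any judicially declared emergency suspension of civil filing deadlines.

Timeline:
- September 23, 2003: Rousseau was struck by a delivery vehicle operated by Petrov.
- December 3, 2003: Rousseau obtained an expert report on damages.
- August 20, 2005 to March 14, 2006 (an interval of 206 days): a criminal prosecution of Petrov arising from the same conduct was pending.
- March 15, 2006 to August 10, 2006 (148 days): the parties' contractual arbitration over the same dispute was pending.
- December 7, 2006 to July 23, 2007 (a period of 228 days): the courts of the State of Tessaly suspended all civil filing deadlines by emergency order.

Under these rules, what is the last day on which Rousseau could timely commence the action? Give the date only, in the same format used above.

December 1, 2007

The limitation period began to run on September 23, 2003.
Adding the 3 years base period to September 23, 2003 gives a deadline of September 23, 2006, before any tolling.
The period was tolled for 206 days by the pending criminal prosecution (August 20, 2005 to March 14, 2006), pushing the deadline to April 17, 2007.
Because the emergency suspension of filing deadlines ran from December 7, 2006 to July 23, 2007, the deadline is extended by 228 days to December 1, 2007.
Although a pending arbitration ran from March 15, 2006 to August 10, 2006, the stated rules do not make that a tolling event, so it is disregarded.
None of the other events listed affects the running of the period under the stated rules.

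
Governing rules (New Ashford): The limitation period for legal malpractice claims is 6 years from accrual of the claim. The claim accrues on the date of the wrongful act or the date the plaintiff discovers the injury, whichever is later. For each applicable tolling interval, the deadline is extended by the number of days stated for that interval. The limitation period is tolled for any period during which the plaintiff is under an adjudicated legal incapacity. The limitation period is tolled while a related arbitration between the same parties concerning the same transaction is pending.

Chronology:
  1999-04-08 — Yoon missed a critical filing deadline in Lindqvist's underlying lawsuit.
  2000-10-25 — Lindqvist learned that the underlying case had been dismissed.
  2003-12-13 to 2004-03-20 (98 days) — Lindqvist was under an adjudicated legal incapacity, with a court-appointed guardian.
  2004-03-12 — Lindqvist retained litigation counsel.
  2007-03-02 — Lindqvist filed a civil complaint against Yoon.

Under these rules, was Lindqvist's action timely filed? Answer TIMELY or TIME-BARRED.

TIME-BARRED

Because discovery on 2000-10-25 post-dates the 1999-04-08 act, accrual under the later-of rule falls on 2000-10-25.
6 years from 2000-10-25 is 2006-10-25.
Because the plaintiff's legal incapacity ran from 2003-12-13 to 2004-03-20, the deadline is extended by 98 days to 2007-01-31.
None of the other events listed affects the running of the period under the stated rules.
Lindqvist filed on 2007-03-02, after the 2007-01-31 deadline, so the action is time-barred.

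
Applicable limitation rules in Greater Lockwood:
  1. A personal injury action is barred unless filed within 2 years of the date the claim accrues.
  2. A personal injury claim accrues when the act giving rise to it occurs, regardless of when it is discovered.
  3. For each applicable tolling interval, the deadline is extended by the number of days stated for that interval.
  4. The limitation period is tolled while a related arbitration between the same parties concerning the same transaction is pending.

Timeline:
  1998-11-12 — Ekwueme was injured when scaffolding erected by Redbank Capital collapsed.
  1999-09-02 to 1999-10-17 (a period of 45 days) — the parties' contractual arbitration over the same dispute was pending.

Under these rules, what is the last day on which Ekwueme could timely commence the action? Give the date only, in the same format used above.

2000-12-27

The claim accrued on 1998-11-12, the date of the act.
2 years from 1998-11-12 is 2000-11-12.
Because the pending related arbitration ran from 1999-09-02 to 1999-10-17, the deadline is extended by 45 days to 2000-12-27.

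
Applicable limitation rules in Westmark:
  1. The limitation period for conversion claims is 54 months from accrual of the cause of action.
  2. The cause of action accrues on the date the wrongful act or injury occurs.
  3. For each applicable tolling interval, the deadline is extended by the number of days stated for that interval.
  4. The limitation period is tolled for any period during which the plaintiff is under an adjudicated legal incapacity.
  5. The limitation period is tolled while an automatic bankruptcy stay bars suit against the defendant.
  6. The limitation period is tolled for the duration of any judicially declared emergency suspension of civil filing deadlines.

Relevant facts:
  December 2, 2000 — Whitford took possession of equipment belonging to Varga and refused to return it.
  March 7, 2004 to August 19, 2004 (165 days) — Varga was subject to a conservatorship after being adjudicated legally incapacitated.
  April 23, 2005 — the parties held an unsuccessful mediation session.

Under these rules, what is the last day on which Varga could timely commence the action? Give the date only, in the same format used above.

November 14, 2005

The cause of action accrued on December 2, 2000, the date of the act.
The untolled deadline — 54 months after December 2, 2000 — is June 2, 2005.
The period was tolled for 165 days by the plaintiff's legal incapacity (March 7, 2004 to August 19, 2004), pushing the deadline to November 14, 2005.
None of the other events listed affects the running of the period under the stated rules.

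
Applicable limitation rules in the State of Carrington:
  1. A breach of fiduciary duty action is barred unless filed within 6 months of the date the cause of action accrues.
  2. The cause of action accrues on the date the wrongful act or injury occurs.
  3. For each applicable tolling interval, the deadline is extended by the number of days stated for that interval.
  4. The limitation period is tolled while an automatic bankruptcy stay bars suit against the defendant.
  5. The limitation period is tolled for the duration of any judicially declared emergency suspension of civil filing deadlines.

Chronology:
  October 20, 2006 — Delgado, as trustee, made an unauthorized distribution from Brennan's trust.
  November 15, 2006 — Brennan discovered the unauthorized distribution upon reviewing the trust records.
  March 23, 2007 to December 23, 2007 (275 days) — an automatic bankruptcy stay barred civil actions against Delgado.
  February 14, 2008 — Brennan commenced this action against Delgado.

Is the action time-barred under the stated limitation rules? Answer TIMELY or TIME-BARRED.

The claim accrued on October 20, 2006, when the wrongful act occurred; under the stated occurrence rule the November 15, 2006 discovery does not delay accrual.
Adding the 6 months base period to October 20, 2006 gives a deadline of April 20, 2007, before any tolling.
The period was tolled for 275 days by the automatic bankruptcy stay (March 23, 2007 to December 23, 2007), pushing the deadline to January 20, 2008.
Filing on February 14, 2008 missed the January 20, 2008 deadline — the action is time-barred.

TIME-BARRED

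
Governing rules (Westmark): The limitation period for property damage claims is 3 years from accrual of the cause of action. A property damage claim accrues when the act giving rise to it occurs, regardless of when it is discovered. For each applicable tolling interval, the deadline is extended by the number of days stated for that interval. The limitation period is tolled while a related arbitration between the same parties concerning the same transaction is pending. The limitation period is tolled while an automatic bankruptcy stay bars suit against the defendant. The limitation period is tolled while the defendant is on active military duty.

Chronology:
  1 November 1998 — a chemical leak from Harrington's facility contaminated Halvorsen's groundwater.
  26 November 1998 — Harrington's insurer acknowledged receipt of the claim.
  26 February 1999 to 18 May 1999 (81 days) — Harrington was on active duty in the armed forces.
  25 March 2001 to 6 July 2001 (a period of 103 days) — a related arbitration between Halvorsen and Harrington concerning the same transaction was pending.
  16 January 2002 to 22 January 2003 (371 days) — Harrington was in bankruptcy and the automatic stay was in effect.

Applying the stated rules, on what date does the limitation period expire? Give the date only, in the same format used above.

10 May 2003

The claim accrued on 1 November 1998, when the wrongful act occurred.
Adding the 3 years base period to 1 November 1998 gives a deadline of 1 November 2001, before any tolling.
The period was tolled for 81 days by the defendant's active military service (26 February 1999 to 18 May 1999), pushing the deadline to 21 January 2002.
Because the pending related arbitration ran from 25 March 2001 to 6 July 2001, the deadline is extended by 103 days to 4 May 2002.
The period was tolled for 371 days by the automatic bankruptcy stay (16 January 2002 to 22 January 2003), pushing the deadline to 10 May 2003.
The other events in the timeline have no effect on the limitation period under the stated rules.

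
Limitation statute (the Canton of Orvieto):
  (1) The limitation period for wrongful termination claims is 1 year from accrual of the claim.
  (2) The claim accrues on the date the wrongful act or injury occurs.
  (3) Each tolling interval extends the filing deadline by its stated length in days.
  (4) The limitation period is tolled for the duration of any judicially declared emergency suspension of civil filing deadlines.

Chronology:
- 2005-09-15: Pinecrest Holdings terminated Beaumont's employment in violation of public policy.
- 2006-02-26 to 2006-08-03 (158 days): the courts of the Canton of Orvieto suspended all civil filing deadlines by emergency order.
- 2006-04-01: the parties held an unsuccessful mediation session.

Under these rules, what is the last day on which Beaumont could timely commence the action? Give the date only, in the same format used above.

The claim accrued on 2005-09-15, the date of the act.
The untolled deadline — 1 year after 2005-09-15 — is 2006-09-15.
Because the emergency suspension of filing deadlines ran from 2006-02-26 to 2006-08-03, the deadline is extended by 158 days to 2007-02-20.
The other events in the timeline have no effect on the limitation period under the stated rules.

2007-02-20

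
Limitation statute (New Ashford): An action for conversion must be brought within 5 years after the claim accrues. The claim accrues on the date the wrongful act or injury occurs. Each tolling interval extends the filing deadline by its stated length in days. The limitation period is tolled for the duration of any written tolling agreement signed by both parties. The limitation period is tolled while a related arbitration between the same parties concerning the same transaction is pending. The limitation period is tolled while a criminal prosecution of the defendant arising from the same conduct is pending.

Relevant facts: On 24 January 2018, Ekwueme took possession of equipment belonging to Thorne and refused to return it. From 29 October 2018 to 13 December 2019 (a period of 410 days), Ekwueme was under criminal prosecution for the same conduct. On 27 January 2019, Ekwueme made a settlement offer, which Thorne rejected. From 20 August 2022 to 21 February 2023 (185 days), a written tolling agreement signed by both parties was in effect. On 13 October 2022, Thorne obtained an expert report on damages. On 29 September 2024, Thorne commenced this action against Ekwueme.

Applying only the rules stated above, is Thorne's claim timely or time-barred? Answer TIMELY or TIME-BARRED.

The limitation period began to run on 24 January 2018.
The untolled deadline — 5 years after 24 January 2018 — is 24 January 2023.
Because the pending criminal prosecution ran from 29 October 2018 to 13 December 2019, the deadline is extended by 410 days to 9 March 2024.
Because the written tolling agreement ran from 20 August 2022 to 21 February 2023, the deadline is extended by 185 days to 10 September 2024.
None of the other events listed affects the running of the period under the stated rules.
Filing on 29 September 2024 missed the 10 September 2024 deadline — the action is time-barred.

TIME-BARRED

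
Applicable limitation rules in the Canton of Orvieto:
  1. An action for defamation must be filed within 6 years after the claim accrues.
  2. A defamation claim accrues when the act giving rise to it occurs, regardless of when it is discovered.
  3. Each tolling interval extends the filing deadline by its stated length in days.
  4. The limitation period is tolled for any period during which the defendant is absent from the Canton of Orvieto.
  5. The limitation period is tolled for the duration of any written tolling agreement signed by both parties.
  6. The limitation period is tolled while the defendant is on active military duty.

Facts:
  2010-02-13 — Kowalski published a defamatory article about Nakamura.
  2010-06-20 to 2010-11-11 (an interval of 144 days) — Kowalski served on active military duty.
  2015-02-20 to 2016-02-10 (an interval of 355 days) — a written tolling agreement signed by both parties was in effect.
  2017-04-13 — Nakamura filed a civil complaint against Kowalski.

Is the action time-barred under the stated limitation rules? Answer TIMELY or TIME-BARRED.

TIMELY

The limitation period began to run on 2010-02-13.
Adding the 6 years base period to 2010-02-13 gives a deadline of 2016-02-13, before any tolling.
Because the defendant's active military service ran from 2010-06-20 to 2010-11-11, the deadline is extended by 144 days to 2016-07-06.
The period was tolled for 355 days by the written tolling agreement (2015-02-20 to 2016-02-10), pushing the deadline to 2017-06-26.
Nakamura filed on 2017-04-13, before the 2017-06-26 deadline, so the action is timely.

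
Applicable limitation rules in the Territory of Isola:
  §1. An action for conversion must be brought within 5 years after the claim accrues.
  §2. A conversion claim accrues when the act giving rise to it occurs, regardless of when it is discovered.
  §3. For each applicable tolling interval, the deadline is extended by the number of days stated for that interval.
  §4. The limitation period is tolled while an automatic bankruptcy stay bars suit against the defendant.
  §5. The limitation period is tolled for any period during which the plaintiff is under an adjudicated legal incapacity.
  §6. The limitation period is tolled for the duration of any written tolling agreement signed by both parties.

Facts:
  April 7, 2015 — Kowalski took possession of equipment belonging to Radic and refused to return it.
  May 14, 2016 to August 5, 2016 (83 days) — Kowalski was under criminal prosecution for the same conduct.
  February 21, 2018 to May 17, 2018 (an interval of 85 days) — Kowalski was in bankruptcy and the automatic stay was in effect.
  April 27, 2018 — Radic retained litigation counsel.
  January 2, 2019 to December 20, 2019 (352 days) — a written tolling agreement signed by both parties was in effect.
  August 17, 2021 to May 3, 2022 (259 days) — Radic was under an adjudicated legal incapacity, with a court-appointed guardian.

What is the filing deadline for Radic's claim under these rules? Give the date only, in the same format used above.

June 18, 2021

The claim accrued on April 7, 2015, when the wrongful act occurred.
5 years from April 7, 2015 is April 7, 2020.
The period was tolled for 85 days by the automatic bankruptcy stay (February 21, 2018 to May 17, 2018), pushing the deadline to July 1, 2020.
Because the written tolling agreement ran from January 2, 2019 to December 20, 2019, the deadline is extended by 352 days to June 18, 2021.
The plaintiff's legal incapacity starting August 17, 2021 came too late — the period had run on June 18, 2021 — and so does not extend the deadline.
Although a criminal prosecution ran from May 14, 2016 to August 5, 2016, the stated rules do not make that a tolling event, so it is disregarded.
The other events in the timeline have no effect on the limitation period under the stated rules.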